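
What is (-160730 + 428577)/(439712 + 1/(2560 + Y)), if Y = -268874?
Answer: 71331405958/117101461567 ≈ 0.60914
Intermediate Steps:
(-160730 + 428577)/(439712 + 1/(2560 + Y)) = (-160730 + 428577)/(439712 + 1/(2560 - 268874)) = 267847/(439712 + 1/(-266314)) = 267847/(439712 - 1/266314) = 267847/(117101461567/266314) = 267847*(266314/117101461567) = 71331405958/117101461567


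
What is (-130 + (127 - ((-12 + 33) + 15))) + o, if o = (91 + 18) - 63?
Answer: 7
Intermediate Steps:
o = 46 (o = 109 - 63 = 46)
(-130 + (127 - ((-12 + 33) + 15))) + o = (-130 + (127 - ((-12 + 33) + 15))) + 46 = (-130 + (127 - (21 + 15))) + 46 = (-130 + (127 - 1*36)) + 46 = (-130 + (127 - 36)) + 46 = (-130 + 91) + 46 = -39 + 46 = 7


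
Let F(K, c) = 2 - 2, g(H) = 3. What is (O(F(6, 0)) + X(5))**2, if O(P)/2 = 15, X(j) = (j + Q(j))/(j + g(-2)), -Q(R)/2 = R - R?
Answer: 60025/64 ≈ 937.89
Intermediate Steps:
Q(R) = 0 (Q(R) = -2*(R - R) = -2*0 = 0)
F(K, c) = 0
X(j) = j/(3 + j) (X(j) = (j + 0)/(j + 3) = j/(3 + j))
O(P) = 30 (O(P) = 2*15 = 30)
(O(F(6, 0)) + X(5))**2 = (30 + 5/(3 + 5))**2 = (30 + 5/8)**2 = (245/8)**2 = 60025/64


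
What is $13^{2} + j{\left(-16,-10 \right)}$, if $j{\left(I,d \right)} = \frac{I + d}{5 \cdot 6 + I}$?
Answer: $\frac{1170}{7} \approx 167.14$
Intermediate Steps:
$j{\left(I,d \right)} = \frac{I + d}{30 + I}$
$13^{2} + j{\left(-16,-10 \right)} = 13^{2} + \frac{-16 - 10}{30 - 16} = 169 + \frac{1}{14} \left(-26\right) = 169 - \frac{13}{7} = \frac{1170}{7}$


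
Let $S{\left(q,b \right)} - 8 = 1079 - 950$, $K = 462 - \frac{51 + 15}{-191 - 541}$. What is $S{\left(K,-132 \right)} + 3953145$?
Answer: $3953282$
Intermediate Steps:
$K = \frac{56375}{122}$ ($K = 462 - \frac{66}{-732} = 462 - 66 \left(- \frac{1}{732}\right) = 462 - - \frac{11}{122} = 462 + \frac{11}{122} = \frac{56375}{122} \approx 462.09$)
$S{\left(q,b \right)} = 137$ ($S{\left(q,b \right)} = 8 + \left(1079 - 950\right) = 8 + 129 = 137$)
$S{\left(K,-132 \right)} + 3953145 = 137 + 3953145 = 3953282$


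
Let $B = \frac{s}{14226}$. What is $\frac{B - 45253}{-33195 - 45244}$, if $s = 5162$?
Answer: $\frac{321882008}{557936607} \approx 0.57691$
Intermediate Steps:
$B = \frac{2581}{7113}$ ($B = \frac{5162}{14226} = 5162 \cdot \frac{1}{14226} = \frac{2581}{7113} \approx 0.36286$)
$\frac{B - 45253}{-33195 - 45244} = \frac{\frac{2581}{7113} - 45253}{-33195 - 45244} = - \frac{321882008}{7113 \left(-78439\right)} = \left(- \frac{321882008}{7113}\right) \left(- \frac{1}{78439}\right) = \frac{321882008}{557936607}$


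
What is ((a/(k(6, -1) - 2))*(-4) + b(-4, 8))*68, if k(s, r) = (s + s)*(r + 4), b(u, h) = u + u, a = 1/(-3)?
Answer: -1624/3 ≈ -541.33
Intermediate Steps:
a = -⅓ ≈ -0.33333
b(u, h) = 2*u
k(s, r) = 2*s*(4 + r) (k(s, r) = (2*s)*(4 + r) = 2*s*(4 + r))
((a/(k(6, -1) - 2))*(-4) + b(-4, 8))*68 = (-1/(3*(2*6*(4 - 1) - 2))*(-4) + 2*(-4))*68 = (-1/(3*(2*6*3 - 2))*(-4) - 8)*68 = (-1/(3*(36 - 2))*(-4) - 8)*68 = (-⅓/34*(-4) - 8)*68 = (-⅓*1/34*(-4) - 8)*68 = (-1/102*(-4) - 8)*68 = (2/51 - 8)*68 = -406/51*68 = -1624/3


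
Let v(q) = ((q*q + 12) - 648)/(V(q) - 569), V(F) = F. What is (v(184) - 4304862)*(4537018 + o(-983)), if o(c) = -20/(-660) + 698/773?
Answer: -3487626783222434222/178563 ≈ -1.9532e+13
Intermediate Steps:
o(c) = 23807/25509 (o(c) = -20*(-1/660) + 698*(1/773) = 1/33 + 698/773 = 23807/25509)
v(q) = (-636 + q²)/(-569 + q) (v(q) = ((q*q + 12) - 648)/(q - 569) = ((q² + 12) - 648)/(-569 + q) = ((12 + q²) - 648)/(-569 + q) = (-636 + q²)/(-569 + q))
(v(184) - 4304862)*(4537018 + o(-983)) = ((-636 + 184²)/(-569 + 184) - 4304862)*(4537018 + 23807/25509) = ((-636 + 33856)/(-385) - 4304862)*(115734815969/25509) = (-1/385*33220 - 4304862)*(115734815969/25509) = (-604/7 - 4304862)*(115734815969/25509) = -30134638/7*115734815969/25509 = -3487626783222434222/178563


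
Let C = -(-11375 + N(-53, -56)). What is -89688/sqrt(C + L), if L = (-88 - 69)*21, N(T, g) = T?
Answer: -89688*sqrt(8131)/8131 ≈ -994.63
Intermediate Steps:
C = 11428 (C = -(-11375 - 53) = -1*(-11428) = 11428)
L = -3297 (L = -157*21 = -3297)
-89688/sqrt(C + L) = -89688/sqrt(11428 - 3297) = -89688*sqrt(8131)/8131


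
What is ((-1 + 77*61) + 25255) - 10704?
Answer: 19247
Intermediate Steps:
((-1 + 77*61) + 25255) - 10704 = ((-1 + 4697) + 25255) - 10704 = (4696 + 25255) - 10704 = 29951 - 10704 = 19247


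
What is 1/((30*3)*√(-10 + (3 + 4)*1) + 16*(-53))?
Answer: -212/185851 - 45*I*√3/371702 ≈ -0.0011407 - 0.00020969*I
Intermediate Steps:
1/((30*3)*√(-10 + (3 + 4)*1) + 16*(-53)) = 1/(90*√(-10 + 7*1) - 848) = 1/(90*√(-10 + 7) - 848) = 1/(90*√(-3) - 848) = 1/(90*(I*√3) - 848) = 1/(90*I*√3 - 848) = 1/(-848 + 90*I*√3)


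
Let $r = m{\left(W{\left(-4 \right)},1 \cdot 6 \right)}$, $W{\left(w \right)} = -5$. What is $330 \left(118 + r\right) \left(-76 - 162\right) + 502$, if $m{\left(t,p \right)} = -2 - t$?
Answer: $-9502838$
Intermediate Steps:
$r = 3$ ($r = -2 - -5 = -2 + 5 = 3$)
$330 \left(118 + r\right) \left(-76 - 162\right) + 502 = 330 \left(118 + 3\right) \left(-76 - 162\right) + 502 = 330 \cdot 121 \left(-238\right) + 502 = 330 \left(-28798\right) + 502 = -9503340 + 502 = -9502838$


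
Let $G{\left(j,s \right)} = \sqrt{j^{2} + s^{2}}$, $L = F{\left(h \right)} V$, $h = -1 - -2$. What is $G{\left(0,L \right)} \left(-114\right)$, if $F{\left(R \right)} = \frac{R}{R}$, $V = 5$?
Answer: $-570$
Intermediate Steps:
$h = 1$ ($h = -1 + 2 = 1$)
$F{\left(R \right)} = 1$
$L = 5$ ($L = 1 \cdot 5 = 5$)
$G{\left(0,L \right)} \left(-114\right) = \sqrt{0^{2} + 5^{2}} \left(-114\right) = \sqrt{0 + 25} \left(-114\right) = \sqrt{25} \left(-114\right) = 5 \left(-114\right) = -570$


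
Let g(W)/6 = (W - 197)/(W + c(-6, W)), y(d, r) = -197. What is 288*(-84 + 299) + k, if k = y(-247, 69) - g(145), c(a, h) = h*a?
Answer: 44748863/725 ≈ 61723.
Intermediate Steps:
c(a, h) = a*h
g(W) = -6*(-197 + W)/(5*W) (g(W) = 6*((W - 197)/(W - 6*W)) = 6*((-197 + W)/((-5*W))) = 6*((-197 + W)*(-1/(5*W))) = 6*(-(-197 + W)/(5*W)) = -6*(-197 + W)/(5*W))
k = -143137/725 (k = -197 - 6*(197 - 1*145)/(5*145) = -197 - 6*(197 - 145)/(5*145) = -197 - 6*52/(5*145) = -197 - 1*312/725 = -197 - 312/725 = -143137/725 ≈ -197.43)
288*(-84 + 299) + k = 288*(-84 + 299) - 143137/725 = 288*215 - 143137/725 = 61920 - 143137/725 = 44748863/725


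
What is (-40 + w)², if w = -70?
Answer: 12100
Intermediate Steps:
(-40 + w)² = (-40 - 70)² = (-110)² = 12100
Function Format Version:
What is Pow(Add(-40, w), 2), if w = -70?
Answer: 12100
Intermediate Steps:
Pow(Add(-40, w), 2) = Pow(Add(-40, -70), 2) = Pow(-110, 2) = 12100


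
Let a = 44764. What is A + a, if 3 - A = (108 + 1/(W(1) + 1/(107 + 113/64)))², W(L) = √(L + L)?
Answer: 155436725849612386397/4695478091523458 - 253555740511024972*√2/2347739045761729 ≈ 32951.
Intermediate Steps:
W(L) = √2*√L (W(L) = √(2*L) = √2*√L)
A = 3 - (108 + 1/(64/6961 + √2))² (A = 3 - (108 + 1/(√2*√1 + 1/(107 + 113/64)))² = 3 - (108 + 1/(√2*1 + 1/(107 + 113*(1/64))))² = 3 - (108 + 1/(√2 + 1/(107 + 113/64)))² = 3 - (108 + 1/(√2 + 1/(6961/64)))² = 3 - (108 + 1/(√2 + 64/6961))² = 3 - (108 + 1/(64/6961 + √2))² ≈ -11813.)
A + a = (-54751655439343687515/4695478091523458 - 253555740511024972*√2/2347739045761729) + 44764 = 155436725849612386397/4695478091523458 - 253555740511024972*√2/2347739045761729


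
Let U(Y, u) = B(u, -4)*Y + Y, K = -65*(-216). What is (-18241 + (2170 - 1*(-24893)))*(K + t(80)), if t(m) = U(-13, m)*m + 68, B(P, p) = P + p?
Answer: -582004984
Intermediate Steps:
K = 14040
U(Y, u) = Y + Y*(-4 + u) (U(Y, u) = (u - 4)*Y + Y = (-4 + u)*Y + Y = Y*(-4 + u) + Y = Y + Y*(-4 + u))
t(m) = 68 + m*(39 - 13*m) (t(m) = (-13*(-3 + m))*m + 68 = (39 - 13*m)*m + 68 = m*(39 - 13*m) + 68 = 68 + m*(39 - 13*m))
(-18241 + (2170 - 1*(-24893)))*(K + t(80)) = (-18241 + (2170 - 1*(-24893)))*(14040 + (68 + 13*80*(3 - 1*80))) = (-18241 + (2170 + 24893))*(14040 + (68 + 13*80*(3 - 80))) = (-18241 + 27063)*(14040 + (68 + 13*80*(-77))) = 8822*(14040 + (68 - 80080)) = 8822*(14040 - 80012) = 8822*(-65972) = -582004984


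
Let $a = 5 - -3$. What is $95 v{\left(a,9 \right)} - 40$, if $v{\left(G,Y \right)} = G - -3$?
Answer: $1005$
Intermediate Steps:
$a = 8$ ($a = 5 + 3 = 8$)
$v{\left(G,Y \right)} = 3 + G$ ($v{\left(G,Y \right)} = G + 3 = 3 + G$)
$95 v{\left(a,9 \right)} - 40 = 95 \left(3 + 8\right) - 40 = 95 \cdot 11 - 40 = 1045 - 40 = 1005$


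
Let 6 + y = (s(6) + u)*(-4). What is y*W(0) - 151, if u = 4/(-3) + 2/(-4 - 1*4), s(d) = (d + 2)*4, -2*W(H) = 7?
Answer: 1775/6 ≈ 295.83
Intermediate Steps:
W(H) = -7/2 (W(H) = -1/2*7 = -7/2)
s(d) = 8 + 4*d (s(d) = (2 + d)*4 = 8 + 4*d)
u = -19/12 (u = 4*(-1/3) + 2/(-4 - 4) = -4/3 + 2/(-8) = -4/3 + 2*(-1/8) = -4/3 - 1/4 = -19/12 ≈ -1.5833)
y = -383/3 (y = -6 + ((8 + 4*6) - 19/12)*(-4) = -6 + ((8 + 24) - 19/12)*(-4) = -6 + (32 - 19/12)*(-4) = -6 + (365/12)*(-4) = -6 - 365/3 = -383/3 ≈ -127.67)
y*W(0) - 151 = -383/3*(-7/2) - 151 = 2681/6 - 151 = 1775/6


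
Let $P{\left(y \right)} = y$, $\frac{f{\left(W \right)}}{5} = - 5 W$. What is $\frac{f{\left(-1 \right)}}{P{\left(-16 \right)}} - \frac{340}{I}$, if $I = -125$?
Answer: $\frac{463}{400} \approx 1.1575$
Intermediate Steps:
$f{\left(W \right)} = - 25 W$ ($f{\left(W \right)} = 5 \left(- 5 W\right) = - 25 W$)
$\frac{f{\left(-1 \right)}}{P{\left(-16 \right)}} - \frac{340}{I} = \frac{\left(-25\right) \left(-1\right)}{-16} - \frac{340}{-125} = 25 \left(- \frac{1}{16}\right) - - \frac{68}{25} = - \frac{25}{16} + \frac{68}{25} = \frac{463}{400}$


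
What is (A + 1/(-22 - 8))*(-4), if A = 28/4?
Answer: -418/15 ≈ -27.867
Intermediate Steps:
A = 7 (A = 28*(¼) = 7)
(A + 1/(-22 - 8))*(-4) = (7 + 1/(-22 - 8))*(-4) = (7 + 1/(-30))*(-4) = (7 - 1/30)*(-4) = (209/30)*(-4) = -418/15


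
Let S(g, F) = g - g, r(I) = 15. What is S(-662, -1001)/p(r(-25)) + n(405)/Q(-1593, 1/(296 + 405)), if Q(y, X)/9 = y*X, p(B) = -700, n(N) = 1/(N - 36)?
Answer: -701/5290353 ≈ -0.00013251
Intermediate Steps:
n(N) = 1/(-36 + N)
S(g, F) = 0
Q(y, X) = 9*X*y (Q(y, X) = 9*(y*X) = 9*(X*y) = 9*X*y)
S(-662, -1001)/p(r(-25)) + n(405)/Q(-1593, 1/(296 + 405)) = 0/(-700) + 1/((-36 + 405)*((9*(-1593)/(296 + 405)))) = 0*(-1/700) + 1/(369*((9*(-1593)/701))) = 0 + 1/(369*((9*(1/701)*(-1593)))) = 0 + 1/(369*(-14337/701)) = 0 + (1/369)*(-701/14337) = 0 - 701/5290353 = -701/5290353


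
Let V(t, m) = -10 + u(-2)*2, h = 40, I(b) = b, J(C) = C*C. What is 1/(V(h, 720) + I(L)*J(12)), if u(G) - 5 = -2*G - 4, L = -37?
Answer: -1/5328 ≈ -0.00018769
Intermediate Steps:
J(C) = C²
u(G) = 1 - 2*G (u(G) = 5 + (-2*G - 4) = 5 + (-4 - 2*G) = 1 - 2*G)
V(t, m) = 0 (V(t, m) = -10 + (1 - 2*(-2))*2 = -10 + (1 + 4)*2 = -10 + 5*2 = -10 + 10 = 0)
1/(V(h, 720) + I(L)*J(12)) = 1/(0 - 37*12²) = 1/(0 - 37*144) = 1/(0 - 5328) = 1/(-5328) = -1/5328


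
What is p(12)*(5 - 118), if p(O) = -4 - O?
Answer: 1808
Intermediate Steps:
p(12)*(5 - 118) = (-4 - 1*12)*(5 - 118) = (-4 - 12)*(-113) = -16*(-113) = 1808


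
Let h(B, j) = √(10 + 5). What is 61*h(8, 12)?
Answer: 61*√15 ≈ 236.25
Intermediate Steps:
h(B, j) = √15
61*h(8, 12) = 61*√15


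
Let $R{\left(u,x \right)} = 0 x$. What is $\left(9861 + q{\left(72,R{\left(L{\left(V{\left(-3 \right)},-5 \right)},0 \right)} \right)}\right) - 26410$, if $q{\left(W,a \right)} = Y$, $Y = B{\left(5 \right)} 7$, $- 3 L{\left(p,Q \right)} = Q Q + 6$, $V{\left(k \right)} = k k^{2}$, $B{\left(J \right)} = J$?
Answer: $-16514$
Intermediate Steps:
$V{\left(k \right)} = k^{3}$
$L{\left(p,Q \right)} = -2 - \frac{Q^{2}}{3}$ ($L{\left(p,Q \right)} = - \frac{Q Q + 6}{3} = - \frac{Q^{2} + 6}{3} = - \frac{6 + Q^{2}}{3} = -2 - \frac{Q^{2}}{3}$)
$R{\left(u,x \right)} = 0$
$Y = 35$ ($Y = 5 \cdot 7 = 35$)
$q{\left(W,a \right)} = 35$
$\left(9861 + q{\left(72,R{\left(L{\left(V{\left(-3 \right)},-5 \right)},0 \right)} \right)}\right) - 26410 = \left(9861 + 35\right) - 26410 = 9896 - 26410 = -16514$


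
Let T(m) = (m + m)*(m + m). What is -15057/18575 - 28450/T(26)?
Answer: -284586439/25113400 ≈ -11.332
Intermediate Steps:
T(m) = 4*m**2 (T(m) = (2*m)*(2*m) = 4*m**2)
-15057/18575 - 28450/T(26) = -15057/18575 - 28450/(4*26**2) = -15057*1/18575 - 28450/(4*676) = -15057/18575 - 28450/2704 = -15057/18575 - 28450*1/2704 = -15057/18575 - 14225/1352 = -284586439/25113400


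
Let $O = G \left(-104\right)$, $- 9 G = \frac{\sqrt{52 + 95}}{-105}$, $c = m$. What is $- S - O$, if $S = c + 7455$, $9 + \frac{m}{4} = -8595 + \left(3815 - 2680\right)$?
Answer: $22421 + \frac{104 \sqrt{3}}{135} \approx 22422.0$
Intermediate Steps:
$m = -29876$ ($m = -36 + 4 \left(-8595 + \left(3815 - 2680\right)\right) = -36 + 4 \left(-8595 + 1135\right) = -36 + 4 \left(-7460\right) = -36 - 29840 = -29876$)
$c = -29876$
$G = \frac{\sqrt{3}}{135}$ ($G = - \frac{\sqrt{52 + 95} \frac{1}{-105}}{9} = - \frac{\sqrt{147} \left(- \frac{1}{105}\right)}{9} = - \frac{7 \sqrt{3} \left(- \frac{1}{105}\right)}{9} = - \frac{\left(- \frac{1}{15}\right) \sqrt{3}}{9} = \frac{\sqrt{3}}{135} \approx 0.01283$)
$O = - \frac{104 \sqrt{3}}{135}$ ($O = \frac{\sqrt{3}}{135} \left(-104\right) = - \frac{104 \sqrt{3}}{135} \approx -1.3343$)
$S = -22421$ ($S = -29876 + 7455 = -22421$)
$- S - O = \left(-1\right) \left(-22421\right) - - \frac{104 \sqrt{3}}{135} = 22421 + \frac{104 \sqrt{3}}{135}$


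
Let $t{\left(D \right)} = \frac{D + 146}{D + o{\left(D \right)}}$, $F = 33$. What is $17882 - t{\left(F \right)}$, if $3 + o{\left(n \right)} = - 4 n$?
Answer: $\frac{1824143}{102} \approx 17884.0$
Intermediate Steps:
$o{\left(n \right)} = -3 - 4 n$
$t{\left(D \right)} = \frac{146 + D}{-3 - 3 D}$ ($t{\left(D \right)} = \frac{D + 146}{D - \left(3 + 4 D\right)} = \frac{146 + D}{-3 - 3 D}$)
$17882 - t{\left(F \right)} = 17882 - \frac{-146 - 33}{3 \left(1 + 33\right)} = 17882 - \frac{-146 - 33}{3 \cdot 34} = 17882 - \frac{1}{3} \cdot \frac{1}{34} \left(-179\right) = 17882 - - \frac{179}{102} = 17882 + \frac{179}{102} = \frac{1824143}{102}$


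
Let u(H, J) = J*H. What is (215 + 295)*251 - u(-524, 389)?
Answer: 331846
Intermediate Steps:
u(H, J) = H*J
(215 + 295)*251 - u(-524, 389) = (215 + 295)*251 - (-524)*389 = 510*251 - 1*(-203836) = 128010 + 203836 = 331846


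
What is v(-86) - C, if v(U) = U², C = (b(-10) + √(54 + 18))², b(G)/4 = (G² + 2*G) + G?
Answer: -71076 - 3360*√2 ≈ -75828.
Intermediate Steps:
b(G) = 4*G² + 12*G (b(G) = 4*((G² + 2*G) + G) = 4*(G² + 3*G) = 4*G² + 12*G)
C = (280 + 6*√2)² (C = (4*(-10)*(3 - 10) + √(54 + 18))² = (4*(-10)*(-7) + √72)² = (280 + 6*√2)² ≈ 83224.)
v(-86) - C = (-86)² - (78472 + 3360*√2) = 7396 + (-78472 - 3360*√2) = -71076 - 3360*√2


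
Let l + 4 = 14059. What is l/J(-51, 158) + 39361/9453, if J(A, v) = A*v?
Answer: 61436341/25390758 ≈ 2.4196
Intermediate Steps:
l = 14055 (l = -4 + 14059 = 14055)
l/J(-51, 158) + 39361/9453 = 14055/((-51*158)) + 39361/9453 = 14055/(-8058) + 39361*(1/9453) = 14055*(-1/8058) + 39361/9453 = -4685/2686 + 39361/9453 = 61436341/25390758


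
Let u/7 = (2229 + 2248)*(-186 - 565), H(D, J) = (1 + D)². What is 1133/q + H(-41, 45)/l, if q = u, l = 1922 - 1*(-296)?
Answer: 1711564973/2372815291 ≈ 0.72132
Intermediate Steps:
u = -23535589 (u = 7*((2229 + 2248)*(-186 - 565)) = 7*(4477*(-751)) = 7*(-3362227) = -23535589)
l = 2218 (l = 1922 + 296 = 2218)
q = -23535589
1133/q + H(-41, 45)/l = 1133/(-23535589) + (1 - 41)²/2218 = 1133*(-1/23535589) + (-40)²*(1/2218) = -103/2139599 + 1600*(1/2218) = -103/2139599 + 800/1109 = 1711564973/2372815291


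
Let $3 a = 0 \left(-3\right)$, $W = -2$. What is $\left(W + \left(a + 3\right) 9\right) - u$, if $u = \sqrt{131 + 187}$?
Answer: $25 - \sqrt{318} \approx 7.1674$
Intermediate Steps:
$a = 0$ ($a = \frac{0 \left(-3\right)}{3} = \frac{1}{3} \cdot 0 = 0$)
$u = \sqrt{318} \approx 17.833$
$\left(W + \left(a + 3\right) 9\right) - u = \left(-2 + \left(0 + 3\right) 9\right) - \sqrt{318} = \left(-2 + 3 \cdot 9\right) - \sqrt{318} = \left(-2 + 27\right) - \sqrt{318} = 25 - \sqrt{318}$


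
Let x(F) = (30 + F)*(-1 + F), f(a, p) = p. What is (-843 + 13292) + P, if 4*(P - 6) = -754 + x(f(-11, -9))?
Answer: 12214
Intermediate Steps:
x(F) = (-1 + F)*(30 + F)
P = -235 (P = 6 + (-754 + (-30 + (-9)² + 29*(-9)))/4 = 6 + (-754 + (-30 + 81 - 261))/4 = 6 + (-754 - 210)/4 = 6 + (¼)*(-964) = 6 - 241 = -235)
(-843 + 13292) + P = (-843 + 13292) - 235 = 12449 - 235 = 12214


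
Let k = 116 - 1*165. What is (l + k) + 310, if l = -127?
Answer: 134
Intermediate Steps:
k = -49 (k = 116 - 165 = -49)
(l + k) + 310 = (-127 - 49) + 310 = -176 + 310 = 134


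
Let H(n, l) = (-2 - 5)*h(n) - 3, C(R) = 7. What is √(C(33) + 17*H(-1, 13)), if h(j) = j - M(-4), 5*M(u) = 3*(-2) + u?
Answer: I*√163 ≈ 12.767*I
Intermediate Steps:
M(u) = -6/5 + u/5 (M(u) = (3*(-2) + u)/5 = (-6 + u)/5 = -6/5 + u/5)
h(j) = 2 + j (h(j) = j - (-6/5 + (⅕)*(-4)) = j - (-6/5 - ⅘) = j - 1*(-2) = j + 2 = 2 + j)
H(n, l) = -17 - 7*n (H(n, l) = (-2 - 5)*(2 + n) - 3 = -7*(2 + n) - 3 = (-14 - 7*n) - 3 = -17 - 7*n)
√(C(33) + 17*H(-1, 13)) = √(7 + 17*(-17 - 7*(-1))) = √(7 + 17*(-17 + 7)) = √(7 + 17*(-10)) = √(7 - 170) = √(-163) = I*√163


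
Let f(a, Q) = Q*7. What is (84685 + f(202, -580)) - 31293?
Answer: 49332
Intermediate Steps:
f(a, Q) = 7*Q
(84685 + f(202, -580)) - 31293 = (84685 + 7*(-580)) - 31293 = (84685 - 4060) - 31293 = 80625 - 31293 = 49332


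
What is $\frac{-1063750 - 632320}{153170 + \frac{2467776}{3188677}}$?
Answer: $- \frac{2704109699695}{244206061933} \approx -11.073$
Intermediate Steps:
$\frac{-1063750 - 632320}{153170 + \frac{2467776}{3188677}} = - \frac{1696070}{153170 + 2467776 \cdot \frac{1}{3188677}} = - \frac{1696070}{153170 + \frac{2467776}{3188677}} = - \frac{1696070}{\frac{488412123866}{3188677}} = \left(-1696070\right) \frac{3188677}{488412123866} = - \frac{2704109699695}{244206061933}$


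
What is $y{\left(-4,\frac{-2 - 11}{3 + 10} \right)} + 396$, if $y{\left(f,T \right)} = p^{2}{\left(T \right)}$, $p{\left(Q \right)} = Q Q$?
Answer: $397$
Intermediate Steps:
$p{\left(Q \right)} = Q^{2}$
$y{\left(f,T \right)} = T^{4}$ ($y{\left(f,T \right)} = \left(T^{2}\right)^{2} = T^{4}$)
$y{\left(-4,\frac{-2 - 11}{3 + 10} \right)} + 396 = \left(\frac{-2 - 11}{3 + 10}\right)^{4} + 396 = \left(- \frac{13}{13}\right)^{4} + 396 = \left(\left(-13\right) \frac{1}{13}\right)^{4} + 396 = \left(-1\right)^{4} + 396 = 1 + 396 = 397$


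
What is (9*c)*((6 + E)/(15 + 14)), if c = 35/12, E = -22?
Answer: -420/29 ≈ -14.483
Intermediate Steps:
c = 35/12 (c = 35*(1/12) = 35/12 ≈ 2.9167)
(9*c)*((6 + E)/(15 + 14)) = (9*(35/12))*((6 - 22)/(15 + 14)) = 105*(-16/29)/4 = 105*(-16*1/29)/4 = (105/4)*(-16/29) = -420/29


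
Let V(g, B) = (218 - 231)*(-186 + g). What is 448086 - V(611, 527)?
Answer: 453611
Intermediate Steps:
V(g, B) = 2418 - 13*g (V(g, B) = -13*(-186 + g) = 2418 - 13*g)
448086 - V(611, 527) = 448086 - (2418 - 13*611) = 448086 - (2418 - 7943) = 448086 - 1*(-5525) = 448086 + 5525 = 453611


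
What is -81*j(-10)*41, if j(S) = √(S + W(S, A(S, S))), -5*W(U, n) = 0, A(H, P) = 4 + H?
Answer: -3321*I*√10 ≈ -10502.0*I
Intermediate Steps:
W(U, n) = 0 (W(U, n) = -⅕*0 = 0)
j(S) = √S (j(S) = √(S + 0) = √S)
-81*j(-10)*41 = -81*I*√10*41 = -3321*I*√10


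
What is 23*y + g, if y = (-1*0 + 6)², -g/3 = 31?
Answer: 735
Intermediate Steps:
g = -93 (g = -3*31 = -93)
y = 36 (y = (0 + 6)² = 6² = 36)
23*y + g = 23*36 - 93 = 828 - 93 = 735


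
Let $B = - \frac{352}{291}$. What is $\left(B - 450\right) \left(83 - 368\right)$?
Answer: $\frac{12473690}{97} \approx 1.2859 \cdot 10^{5}$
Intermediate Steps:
$B = - \frac{352}{291}$ ($B = \left(-352\right) \frac{1}{291} = - \frac{352}{291} \approx -1.2096$)
$\left(B - 450\right) \left(83 - 368\right) = \left(- \frac{352}{291} - 450\right) \left(83 - 368\right) = \left(- \frac{131302}{291}\right) \left(-285\right) = \frac{12473690}{97}$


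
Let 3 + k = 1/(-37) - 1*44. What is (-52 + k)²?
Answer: 13424896/1369 ≈ 9806.3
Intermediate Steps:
k = -1740/37 (k = -3 + (1/(-37) - 1*44) = -3 + (-1/37 - 44) = -3 - 1629/37 = -1740/37 ≈ -47.027)
(-52 + k)² = (-52 - 1740/37)² = (-3664/37)² = 13424896/1369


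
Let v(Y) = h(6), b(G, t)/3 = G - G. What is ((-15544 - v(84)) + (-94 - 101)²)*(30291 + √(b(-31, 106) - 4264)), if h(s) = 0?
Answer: 680971971 + 44962*I*√1066 ≈ 6.8097e+8 + 1.468e+6*I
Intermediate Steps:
b(G, t) = 0 (b(G, t) = 3*(G - G) = 3*0 = 0)
v(Y) = 0
((-15544 - v(84)) + (-94 - 101)²)*(30291 + √(b(-31, 106) - 4264)) = ((-15544 - 1*0) + (-94 - 101)²)*(30291 + √(0 - 4264)) = ((-15544 + 0) + (-195)²)*(30291 + √(-4264)) = (-15544 + 38025)*(30291 + 2*I*√1066) = 22481*(30291 + 2*I*√1066) = 680971971 + 44962*I*√1066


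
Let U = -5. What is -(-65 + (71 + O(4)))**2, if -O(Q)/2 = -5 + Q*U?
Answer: -3136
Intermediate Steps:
O(Q) = 10 + 10*Q (O(Q) = -2*(-5 + Q*(-5)) = -2*(-5 - 5*Q) = 10 + 10*Q)
-(-65 + (71 + O(4)))**2 = -(-65 + (71 + (10 + 10*4)))**2 = -(-65 + (71 + (10 + 40)))**2 = -(-65 + (71 + 50))**2 = -(-65 + 121)**2 = -1*56**2 = -1*3136 = -3136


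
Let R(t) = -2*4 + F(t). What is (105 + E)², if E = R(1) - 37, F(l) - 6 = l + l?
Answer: 4624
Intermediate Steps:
F(l) = 6 + 2*l (F(l) = 6 + (l + l) = 6 + 2*l)
R(t) = -2 + 2*t (R(t) = -2*4 + (6 + 2*t) = -8 + (6 + 2*t) = -2 + 2*t)
E = -37 (E = (-2 + 2*1) - 37 = (-2 + 2) - 37 = 0 - 37 = -37)
(105 + E)² = (105 - 37)² = 68² = 4624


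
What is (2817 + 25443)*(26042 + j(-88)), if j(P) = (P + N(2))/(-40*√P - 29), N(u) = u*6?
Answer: 104240319980760/141641 - 171820800*I*√22/141641 ≈ 7.3595e+8 - 5689.8*I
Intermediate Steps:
N(u) = 6*u
j(P) = (12 + P)/(-29 - 40*√P) (j(P) = (P + 6*2)/(-40*√P - 29) = (P + 12)/(-29 - 40*√P) = (12 + P)/(-29 - 40*√P))
(2817 + 25443)*(26042 + j(-88)) = (2817 + 25443)*(26042 + (-12 - 1*(-88))/(29 + 40*√(-88))) = 28260*(26042 + (-12 + 88)/(29 + 40*(2*I*√22))) = 28260*(26042 + 76/(29 + 80*I*√22)) = 735946920 + 2147760/(29 + 80*I*√22)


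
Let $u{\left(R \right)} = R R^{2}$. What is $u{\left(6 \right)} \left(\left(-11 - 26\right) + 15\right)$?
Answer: $-4752$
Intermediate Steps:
$u{\left(R \right)} = R^{3}$
$u{\left(6 \right)} \left(\left(-11 - 26\right) + 15\right) = 6^{3} \left(\left(-11 - 26\right) + 15\right) = 216 \left(\left(-11 - 26\right) + 15\right) = 216 \left(-37 + 15\right) = 216 \left(-22\right) = -4752$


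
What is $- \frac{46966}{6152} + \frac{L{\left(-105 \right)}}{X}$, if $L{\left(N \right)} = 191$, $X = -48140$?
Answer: $- \frac{70691196}{9254915} \approx -7.6382$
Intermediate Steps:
$- \frac{46966}{6152} + \frac{L{\left(-105 \right)}}{X} = - \frac{46966}{6152} + \frac{191}{-48140} = \left(-46966\right) \frac{1}{6152} + 191 \left(- \frac{1}{48140}\right) = - \frac{23483}{3076} - \frac{191}{48140} = - \frac{70691196}{9254915}$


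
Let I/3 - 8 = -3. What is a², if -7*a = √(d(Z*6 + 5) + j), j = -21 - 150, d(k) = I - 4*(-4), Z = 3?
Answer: -20/7 ≈ -2.8571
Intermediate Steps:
I = 15 (I = 24 + 3*(-3) = 24 - 9 = 15)
d(k) = 31 (d(k) = 15 - 4*(-4) = 15 + 16 = 31)
j = -171
a = -2*I*√35/7 (a = -√(31 - 171)/7 = -2*I*√35/7 ≈ -1.6903*I)
a² = (-2*I*√35/7)² = -20/7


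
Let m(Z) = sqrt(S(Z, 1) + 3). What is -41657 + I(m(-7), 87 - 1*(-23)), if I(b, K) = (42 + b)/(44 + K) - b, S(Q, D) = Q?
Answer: -458224/11 - 153*I/77 ≈ -41657.0 - 1.987*I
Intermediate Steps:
m(Z) = sqrt(3 + Z) (m(Z) = sqrt(Z + 3) = sqrt(3 + Z))
I(b, K) = -b + (42 + b)/(44 + K) (I(b, K) = (42 + b)/(44 + K) - b = -b + (42 + b)/(44 + K))
-41657 + I(m(-7), 87 - 1*(-23)) = -41657 + (42 - 43*sqrt(3 - 7) - (87 - 1*(-23))*sqrt(3 - 7))/(44 + (87 - 1*(-23))) = -41657 + (42 - 86*I - (87 + 23)*sqrt(-4))/(44 + (87 + 23)) = -41657 + (42 - 86*I - 1*110*2*I)/(44 + 110) = -41657 + (42 - 86*I - 220*I)/154 = -41657 + (42 - 306*I)/154 = -41657 + (3/11 - 153*I/77) = -458224/11 - 153*I/77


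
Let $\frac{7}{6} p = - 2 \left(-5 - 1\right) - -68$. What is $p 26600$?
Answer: $1824000$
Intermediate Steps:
$p = \frac{480}{7}$ ($p = \frac{6 \left(- 2 \left(-5 - 1\right) - -68\right)}{7} = \frac{6 \left(\left(-2\right) \left(-6\right) + 68\right)}{7} = \frac{6 \left(12 + 68\right)}{7} = \frac{6}{7} \cdot 80 = \frac{480}{7} \approx 68.571$)
$p 26600 = \frac{480}{7} \cdot 26600 = 1824000$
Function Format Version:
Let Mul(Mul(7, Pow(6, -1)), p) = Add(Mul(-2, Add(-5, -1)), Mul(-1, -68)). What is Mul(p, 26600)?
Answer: 1824000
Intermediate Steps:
p = Rational(480, 7) (p = Mul(Rational(6, 7), Add(Mul(-2, Add(-5, -1)), Mul(-1, -68))) = Mul(Rational(6, 7), Add(Mul(-2, -6), 68)) = Mul(Rational(6, 7), Add(12, 68)) = Mul(Rational(6, 7), 80) = Rational(480, 7) ≈ 68.571)
Mul(p, 26600) = Mul(Rational(480, 7), 26600) = 1824000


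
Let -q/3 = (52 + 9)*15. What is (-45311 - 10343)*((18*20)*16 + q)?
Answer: -167796810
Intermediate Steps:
q = -2745 (q = -3*(52 + 9)*15 = -183*15 = -3*915 = -2745)
(-45311 - 10343)*((18*20)*16 + q) = (-45311 - 10343)*((18*20)*16 - 2745) = -55654*(360*16 - 2745) = -55654*(5760 - 2745) = -55654*3015 = -167796810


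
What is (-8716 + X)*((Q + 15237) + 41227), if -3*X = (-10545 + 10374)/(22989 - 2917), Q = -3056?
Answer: -1167949476620/2509 ≈ -4.6550e+8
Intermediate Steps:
X = 57/20072 (X = -(-10545 + 10374)/(3*(22989 - 2917)) = -(-57)/20072 = -⅓*(-171/20072) = 57/20072 ≈ 0.0028398)
(-8716 + X)*((Q + 15237) + 41227) = (-8716 + 57/20072)*((-3056 + 15237) + 41227) = -174947495*(12181 + 41227)/20072 = -174947495/20072*53408 = -1167949476620/2509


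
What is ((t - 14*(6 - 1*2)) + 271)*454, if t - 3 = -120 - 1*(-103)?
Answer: 91254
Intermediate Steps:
t = -14 (t = 3 + (-120 - 1*(-103)) = 3 + (-120 + 103) = 3 - 17 = -14)
((t - 14*(6 - 1*2)) + 271)*454 = ((-14 - 14*(6 - 1*2)) + 271)*454 = ((-14 - 14*(6 - 2)) + 271)*454 = ((-14 - 14*4) + 271)*454 = ((-14 - 56) + 271)*454 = (-70 + 271)*454 = 201*454 = 91254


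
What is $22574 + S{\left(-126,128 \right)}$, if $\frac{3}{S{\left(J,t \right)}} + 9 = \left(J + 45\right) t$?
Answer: $\frac{78083465}{3459} \approx 22574.0$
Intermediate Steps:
$S{\left(J,t \right)} = \frac{3}{-9 + t \left(45 + J\right)}$ ($S{\left(J,t \right)} = \frac{3}{-9 + \left(J + 45\right) t} = \frac{3}{-9 + \left(45 + J\right) t} = \frac{3}{-9 + t \left(45 + J\right)}$)
$22574 + S{\left(-126,128 \right)} = 22574 + \frac{3}{-9 + 45 \cdot 128 - 16128} = 22574 + \frac{3}{-9 + 5760 - 16128} = 22574 + \frac{3}{-10377} = 22574 + 3 \left(- \frac{1}{10377}\right) = 22574 - \frac{1}{3459} = \frac{78083465}{3459}$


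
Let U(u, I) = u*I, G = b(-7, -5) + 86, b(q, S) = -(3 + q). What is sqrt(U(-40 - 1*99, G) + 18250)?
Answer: 2*sqrt(1435) ≈ 75.763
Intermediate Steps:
b(q, S) = -3 - q
G = 90 (G = (-3 - 1*(-7)) + 86 = (-3 + 7) + 86 = 4 + 86 = 90)
U(u, I) = I*u
sqrt(U(-40 - 1*99, G) + 18250) = sqrt(90*(-40 - 1*99) + 18250) = sqrt(90*(-40 - 99) + 18250) = sqrt(90*(-139) + 18250) = sqrt(-12510 + 18250) = sqrt(5740) = 2*sqrt(1435)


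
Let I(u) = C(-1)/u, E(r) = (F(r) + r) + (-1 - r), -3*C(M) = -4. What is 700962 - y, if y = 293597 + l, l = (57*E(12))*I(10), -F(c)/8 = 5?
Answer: 2038383/5 ≈ 4.0768e+5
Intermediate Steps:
C(M) = 4/3 (C(M) = -⅓*(-4) = 4/3)
F(c) = -40 (F(c) = -8*5 = -40)
E(r) = -41 (E(r) = (-40 + r) + (-1 - r) = -41)
I(u) = 4/(3*u)
l = -1558/5 (l = (57*(-41))*((4/3)/10) = -3116/10 = -2337*2/15 = -1558/5 ≈ -311.60)
y = 1466427/5 (y = 293597 - 1558/5 = 1466427/5 ≈ 2.9329e+5)
700962 - y = 700962 - 1*1466427/5 = 700962 - 1466427/5 = 2038383/5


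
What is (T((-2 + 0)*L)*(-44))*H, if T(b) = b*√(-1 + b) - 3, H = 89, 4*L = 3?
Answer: 11748 + 2937*I*√10 ≈ 11748.0 + 9287.6*I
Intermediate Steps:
L = ¾ (L = (¼)*3 = ¾ ≈ 0.75000)
T(b) = -3 + b*√(-1 + b)
(T((-2 + 0)*L)*(-44))*H = ((-3 + ((-2 + 0)*(¾))*√(-1 + (-2 + 0)*(¾)))*(-44))*89 = ((-3 + (-2*¾)*√(-1 - 2*¾))*(-44))*89 = ((-3 - 3*√(-1 - 3/2)/2)*(-44))*89 = ((-3 - 3*I*√10/4)*(-44))*89 = (132 + 33*I*√10)*89 = 11748 + 2937*I*√10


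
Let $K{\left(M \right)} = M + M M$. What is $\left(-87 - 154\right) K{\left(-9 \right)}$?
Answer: $-17352$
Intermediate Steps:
$K{\left(M \right)} = M + M^{2}$
$\left(-87 - 154\right) K{\left(-9 \right)} = \left(-87 - 154\right) \left(- 9 \left(1 - 9\right)\right) = - 241 \left(\left(-9\right) \left(-8\right)\right) = \left(-241\right) 72 = -17352$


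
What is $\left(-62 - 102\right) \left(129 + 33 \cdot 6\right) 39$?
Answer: $-2091492$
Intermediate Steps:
$\left(-62 - 102\right) \left(129 + 33 \cdot 6\right) 39 = - 164 \left(129 + 198\right) 39 = \left(-164\right) 327 \cdot 39 = \left(-53628\right) 39 = -2091492$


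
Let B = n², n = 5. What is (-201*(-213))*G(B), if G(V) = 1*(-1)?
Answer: -42813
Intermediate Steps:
B = 25 (B = 5² = 25)
G(V) = -1
(-201*(-213))*G(B) = -201*(-213)*(-1) = 42813*(-1) = -42813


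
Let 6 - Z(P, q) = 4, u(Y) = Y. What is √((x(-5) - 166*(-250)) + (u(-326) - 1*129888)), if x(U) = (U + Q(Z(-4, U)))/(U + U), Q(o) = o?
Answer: I*√8871370/10 ≈ 297.85*I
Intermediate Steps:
Z(P, q) = 2 (Z(P, q) = 6 - 1*4 = 6 - 4 = 2)
x(U) = (2 + U)/(2*U) (x(U) = (U + 2)/(U + U) = (2 + U)/((2*U)) = (2 + U)*(1/(2*U)) = (2 + U)/(2*U))
√((x(-5) - 166*(-250)) + (u(-326) - 1*129888)) = √(((½)*(2 - 5)/(-5) - 166*(-250)) + (-326 - 1*129888)) = √(((½)*(-⅕)*(-3) + 41500) + (-326 - 129888)) = √((3/10 + 41500) - 130214) = √(415003/10 - 130214) = √(-887137/10) = I*√8871370/10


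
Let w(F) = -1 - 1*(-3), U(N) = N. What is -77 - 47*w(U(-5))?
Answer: -171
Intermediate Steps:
w(F) = 2 (w(F) = -1 + 3 = 2)
-77 - 47*w(U(-5)) = -77 - 47*2 = -77 - 94 = -171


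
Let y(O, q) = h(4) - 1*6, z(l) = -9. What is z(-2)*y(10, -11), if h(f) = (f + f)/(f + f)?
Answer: 45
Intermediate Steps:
h(f) = 1 (h(f) = (2*f)/((2*f)) = (2*f)*(1/(2*f)) = 1)
y(O, q) = -5 (y(O, q) = 1 - 1*6 = 1 - 6 = -5)
z(-2)*y(10, -11) = -9*(-5) = 45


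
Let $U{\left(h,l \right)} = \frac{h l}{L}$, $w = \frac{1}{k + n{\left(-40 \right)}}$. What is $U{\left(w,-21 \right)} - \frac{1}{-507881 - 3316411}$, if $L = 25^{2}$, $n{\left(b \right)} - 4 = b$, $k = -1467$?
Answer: $\frac{3009241}{133053492500} \approx 2.2617 \cdot 10^{-5}$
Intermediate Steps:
$n{\left(b \right)} = 4 + b$
$L = 625$
$w = - \frac{1}{1503}$ ($w = \frac{1}{-1467 + \left(4 - 40\right)} = \frac{1}{-1467 - 36} = \frac{1}{-1503} = - \frac{1}{1503} \approx -0.00066534$)
$U{\left(h,l \right)} = \frac{h l}{625}$
$U{\left(w,-21 \right)} - \frac{1}{-507881 - 3316411} = \frac{1}{625} \left(- \frac{1}{1503}\right) \left(-21\right) - \frac{1}{-507881 - 3316411} = \frac{7}{313125} - \frac{1}{-3824292} = \frac{7}{313125} - - \frac{1}{3824292} = \frac{7}{313125} + \frac{1}{3824292} = \frac{3009241}{133053492500}$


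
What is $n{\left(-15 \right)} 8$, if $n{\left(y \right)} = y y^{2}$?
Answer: $-27000$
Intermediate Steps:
$n{\left(y \right)} = y^{3}$
$n{\left(-15 \right)} 8 = \left(-15\right)^{3} \cdot 8 = \left(-3375\right) 8 = -27000$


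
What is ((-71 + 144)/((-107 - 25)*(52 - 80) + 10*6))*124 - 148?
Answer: -136709/939 ≈ -145.59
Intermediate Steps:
((-71 + 144)/((-107 - 25)*(52 - 80) + 10*6))*124 - 148 = (73/(-132*(-28) + 60))*124 - 148 = (73/(3696 + 60))*124 - 148 = (73/3756)*124 - 148 = 2263/939 - 148 = -136709/939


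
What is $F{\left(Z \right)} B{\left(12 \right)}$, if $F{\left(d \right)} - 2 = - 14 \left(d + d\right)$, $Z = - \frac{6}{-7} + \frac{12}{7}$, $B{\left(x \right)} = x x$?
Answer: $-10080$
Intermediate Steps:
$B{\left(x \right)} = x^{2}$
$Z = \frac{18}{7}$ ($Z = \left(-6\right) \left(- \frac{1}{7}\right) + 12 \cdot \frac{1}{7} = \frac{6}{7} + \frac{12}{7} = \frac{18}{7} \approx 2.5714$)
$F{\left(d \right)} = 2 - 28 d$ ($F{\left(d \right)} = 2 - 14 \left(d + d\right) = 2 - 14 \cdot 2 d = 2 - 28 d$)
$F{\left(Z \right)} B{\left(12 \right)} = \left(2 - 72\right) 12^{2} = \left(2 - 72\right) 144 = \left(-70\right) 144 = -10080$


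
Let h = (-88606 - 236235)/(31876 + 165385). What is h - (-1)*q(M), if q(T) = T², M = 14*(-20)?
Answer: 15464937559/197261 ≈ 78398.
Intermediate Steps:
h = -324841/197261 ≈ -1.6468
M = -280
h - (-1)*q(M) = -324841/197261 - (-1)*(-280)² = -324841/197261 - (-1)*78400 = -324841/197261 - 1*(-78400) = -324841/197261 + 78400 = 15464937559/197261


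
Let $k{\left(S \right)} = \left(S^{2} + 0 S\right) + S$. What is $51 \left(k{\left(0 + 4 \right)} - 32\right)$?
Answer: $-612$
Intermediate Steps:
$k{\left(S \right)} = S + S^{2}$ ($k{\left(S \right)} = \left(S^{2} + 0\right) + S = S^{2} + S = S + S^{2}$)
$51 \left(k{\left(0 + 4 \right)} - 32\right) = 51 \left(\left(0 + 4\right) \left(1 + \left(0 + 4\right)\right) - 32\right) = 51 \left(4 \left(1 + 4\right) - 32\right) = 51 \left(4 \cdot 5 - 32\right) = 51 \left(20 - 32\right) = 51 \left(-12\right) = -612$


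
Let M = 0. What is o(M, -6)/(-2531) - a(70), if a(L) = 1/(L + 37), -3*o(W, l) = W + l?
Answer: -2745/270817 ≈ -0.010136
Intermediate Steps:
o(W, l) = -W/3 - l/3 (o(W, l) = -(W + l)/3 = -W/3 - l/3)
a(L) = 1/(37 + L)
o(M, -6)/(-2531) - a(70) = (-1/3*0 - 1/3*(-6))/(-2531) - 1/(37 + 70) = (0 + 2)*(-1/2531) - 1/107 = 2*(-1/2531) - 1*1/107 = -2/2531 - 1/107 = -2745/270817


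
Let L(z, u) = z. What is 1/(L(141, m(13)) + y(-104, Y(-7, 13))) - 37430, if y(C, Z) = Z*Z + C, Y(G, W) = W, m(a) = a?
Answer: -7710579/206 ≈ -37430.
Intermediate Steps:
y(C, Z) = C + Z² (y(C, Z) = Z² + C = C + Z²)
1/(L(141, m(13)) + y(-104, Y(-7, 13))) - 37430 = 1/(141 + (-104 + 13²)) - 37430 = 1/(141 + (-104 + 169)) - 37430 = 1/(141 + 65) - 37430 = 1/206 - 37430 = -7710579/206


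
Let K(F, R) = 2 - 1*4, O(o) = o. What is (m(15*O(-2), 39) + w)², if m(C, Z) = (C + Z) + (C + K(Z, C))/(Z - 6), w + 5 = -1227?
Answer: 1631432881/1089 ≈ 1.4981e+6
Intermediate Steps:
w = -1232 (w = -5 - 1227 = -1232)
K(F, R) = -2 (K(F, R) = 2 - 4 = -2)
m(C, Z) = C + Z + (-2 + C)/(-6 + Z) (m(C, Z) = (C + Z) + (C - 2)/(Z - 6) = (C + Z) + (-2 + C)/(-6 + Z) = C + Z + (-2 + C)/(-6 + Z))
(m(15*O(-2), 39) + w)² = ((-2 + 39² - 6*39 - 75*(-2) + (15*(-2))*39)/(-6 + 39) - 1232)² = ((-2 + 1521 - 234 - 5*(-30) - 30*39)/33 - 1232)² = ((-2 + 1521 - 234 + 150 - 1170)/33 - 1232)² = ((1/33)*265 - 1232)² = (265/33 - 1232)² = (-40391/33)² = 1631432881/1089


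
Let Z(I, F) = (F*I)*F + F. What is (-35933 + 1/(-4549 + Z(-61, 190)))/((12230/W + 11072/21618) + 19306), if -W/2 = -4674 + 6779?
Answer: -360792043861545072/193821497994657697 ≈ -1.8615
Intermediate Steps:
W = -4210 (W = -2*(-4674 + 6779) = -2*2105 = -4210)
Z(I, F) = F + I*F**2 (Z(I, F) = I*F**2 + F = F + I*F**2)
(-35933 + 1/(-4549 + Z(-61, 190)))/((12230/W + 11072/21618) + 19306) = (-35933 + 1/(-4549 + 190*(1 + 190*(-61))))/((12230/(-4210) + 11072/21618) + 19306) = (-35933 + 1/(-4549 + 190*(1 - 11590)))/((12230*(-1/4210) + 11072*(1/21618)) + 19306) = (-35933 + 1/(-4549 + 190*(-11589)))/((-1223/421 + 5536/10809) + 19306) = (-35933 + 1/(-4549 - 2201910))/(-10888751/4550589 + 19306) = (-35933 + 1/(-2206459))/(87842782483/4550589) = (-35933 - 1/2206459)*(4550589/87842782483) = -79284691248/2206459*4550589/87842782483 = -360792043861545072/193821497994657697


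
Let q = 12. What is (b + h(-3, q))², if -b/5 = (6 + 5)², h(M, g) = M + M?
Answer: 373321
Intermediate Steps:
h(M, g) = 2*M
b = -605 (b = -5*(6 + 5)² = -5*11² = -5*121 = -605)
(b + h(-3, q))² = (-605 + 2*(-3))² = (-605 - 6)² = (-611)² = 373321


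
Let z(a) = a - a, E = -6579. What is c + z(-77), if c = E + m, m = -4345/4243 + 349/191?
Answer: -5331056215/810413 ≈ -6578.2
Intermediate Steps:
m = 650912/810413 (m = -4345*1/4243 + 349*(1/191) = -4345/4243 + 349/191 = 650912/810413 ≈ 0.80319)
z(a) = 0
c = -5331056215/810413 (c = -6579 + 650912/810413 = -5331056215/810413 ≈ -6578.2)
c + z(-77) = -5331056215/810413 + 0 = -5331056215/810413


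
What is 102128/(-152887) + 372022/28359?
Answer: 53981079562/4335722433 ≈ 12.450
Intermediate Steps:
102128/(-152887) + 372022/28359 = 102128*(-1/152887) + 372022*(1/28359) = -102128/152887 + 372022/28359 = 53981079562/4335722433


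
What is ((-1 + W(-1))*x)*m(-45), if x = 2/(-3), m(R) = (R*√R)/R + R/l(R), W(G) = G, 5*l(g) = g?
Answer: 20/3 + 4*I*√5 ≈ 6.6667 + 8.9443*I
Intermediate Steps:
l(g) = g/5
m(R) = 5 + √R (m(R) = (R*√R)/R + R/((R/5)) = R^(3/2)/R + R*(5/R) = √R + 5 = 5 + √R)
x = -⅔ (x = 2*(-⅓) = -⅔ ≈ -0.66667)
((-1 + W(-1))*x)*m(-45) = ((-1 - 1)*(-⅔))*(5 + √(-45)) = (-2*(-⅔))*(5 + 3*I*√5) = 4*(5 + 3*I*√5)/3 = 20/3 + 4*I*√5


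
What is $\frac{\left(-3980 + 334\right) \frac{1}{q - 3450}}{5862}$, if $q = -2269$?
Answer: $\frac{1823}{16762389} \approx 0.00010876$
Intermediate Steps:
$\frac{\left(-3980 + 334\right) \frac{1}{q - 3450}}{5862} = \frac{\left(-3980 + 334\right) \frac{1}{-2269 - 3450}}{5862} = - \frac{3646}{-5719} \cdot \frac{1}{5862} = \left(-3646\right) \left(- \frac{1}{5719}\right) \frac{1}{5862} = \frac{3646}{5719} \cdot \frac{1}{5862} = \frac{1823}{16762389}$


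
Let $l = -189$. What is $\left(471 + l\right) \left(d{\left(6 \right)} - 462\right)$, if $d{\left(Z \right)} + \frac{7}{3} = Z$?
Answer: $-129250$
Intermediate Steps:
$d{\left(Z \right)} = - \frac{7}{3} + Z$
$\left(471 + l\right) \left(d{\left(6 \right)} - 462\right) = \left(471 - 189\right) \left(\left(- \frac{7}{3} + 6\right) - 462\right) = 282 \left(\frac{11}{3} - 462\right) = 282 \left(- \frac{1375}{3}\right) = -129250$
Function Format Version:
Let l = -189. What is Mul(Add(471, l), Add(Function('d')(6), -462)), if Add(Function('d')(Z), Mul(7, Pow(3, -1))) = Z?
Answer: -129250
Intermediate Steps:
Function('d')(Z) = Add(Rational(-7, 3), Z)
Mul(Add(471, l), Add(Function('d')(6), -462)) = Mul(Add(471, -189), Add(Add(Rational(-7, 3), 6), -462)) = Mul(282, Add(Rational(11, 3), -462)) = Mul(282, Rational(-1375, 3)) = -129250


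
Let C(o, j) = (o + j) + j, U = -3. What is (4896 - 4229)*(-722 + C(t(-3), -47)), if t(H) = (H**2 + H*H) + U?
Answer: -534267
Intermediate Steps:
t(H) = -3 + 2*H**2 (t(H) = (H**2 + H*H) - 3 = (H**2 + H**2) - 3 = 2*H**2 - 3 = -3 + 2*H**2)
C(o, j) = o + 2*j (C(o, j) = (j + o) + j = o + 2*j)
(4896 - 4229)*(-722 + C(t(-3), -47)) = (4896 - 4229)*(-722 + ((-3 + 2*(-3)**2) + 2*(-47))) = 667*(-722 + ((-3 + 2*9) - 94)) = 667*(-722 + ((-3 + 18) - 94)) = 667*(-722 + (15 - 94)) = 667*(-722 - 79) = 667*(-801) = -534267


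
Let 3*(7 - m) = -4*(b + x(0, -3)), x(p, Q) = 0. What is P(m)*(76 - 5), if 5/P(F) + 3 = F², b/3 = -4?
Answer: 355/78 ≈ 4.5513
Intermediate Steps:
b = -12 (b = 3*(-4) = -12)
m = -9 (m = 7 - (-4)*(-12 + 0)/3 = 7 - (-4)*(-12)/3 = 7 - ⅓*48 = 7 - 16 = -9)
P(F) = 5/(-3 + F²)
P(m)*(76 - 5) = (5/(-3 + (-9)²))*(76 - 5) = (5/(-3 + 81))*71 = (5/78)*71 = 355/78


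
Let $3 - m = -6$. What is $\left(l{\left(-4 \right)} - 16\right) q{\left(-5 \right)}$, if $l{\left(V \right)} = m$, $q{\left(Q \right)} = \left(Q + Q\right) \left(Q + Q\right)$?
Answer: $-700$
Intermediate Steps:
$q{\left(Q \right)} = 4 Q^{2}$ ($q{\left(Q \right)} = 2 Q 2 Q = 4 Q^{2}$)
$m = 9$ ($m = 3 - -6 = 3 + 6 = 9$)
$l{\left(V \right)} = 9$
$\left(l{\left(-4 \right)} - 16\right) q{\left(-5 \right)} = \left(9 - 16\right) 4 \left(-5\right)^{2} = - 7 \cdot 4 \cdot 25 = \left(-7\right) 100 = -700$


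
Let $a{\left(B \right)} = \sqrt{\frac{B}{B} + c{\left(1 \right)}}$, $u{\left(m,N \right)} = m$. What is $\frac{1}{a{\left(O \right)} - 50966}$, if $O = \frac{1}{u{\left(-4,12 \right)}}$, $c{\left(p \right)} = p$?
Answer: $- \frac{25483}{1298766577} - \frac{\sqrt{2}}{2597533154} \approx -1.9621 \cdot 10^{-5}$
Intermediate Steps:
$O = - \frac{1}{4}$ ($O = \frac{1}{-4} = - \frac{1}{4} \approx -0.25$)
$a{\left(B \right)} = \sqrt{2}$ ($a{\left(B \right)} = \sqrt{\frac{B}{B} + 1} = \sqrt{1 + 1} = \sqrt{2}$)
$\frac{1}{a{\left(O \right)} - 50966} = \frac{1}{\sqrt{2} - 50966} = \frac{1}{-50966 + \sqrt{2}}$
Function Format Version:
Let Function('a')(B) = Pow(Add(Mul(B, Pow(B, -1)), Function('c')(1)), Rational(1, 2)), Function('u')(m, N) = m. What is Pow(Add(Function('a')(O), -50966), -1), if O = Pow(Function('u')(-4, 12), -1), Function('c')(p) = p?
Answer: Add(Rational(-25483, 1298766577), Mul(Rational(-1, 2597533154), Pow(2, Rational(1, 2)))) ≈ -1.9621e-5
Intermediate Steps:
O = Rational(-1, 4) (O = Pow(-4, -1) = Rational(-1, 4) ≈ -0.25000)
Function('a')(B) = Pow(2, Rational(1, 2)) (Function('a')(B) = Pow(Add(Mul(B, Pow(B, -1)), 1), Rational(1, 2)) = Pow(Add(1, 1), Rational(1, 2)) = Pow(2, Rational(1, 2)))
Pow(Add(Function('a')(O), -50966), -1) = Pow(Add(Pow(2, Rational(1, 2)), -50966), -1) = Pow(Add(-50966, Pow(2, Rational(1, 2))), -1)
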